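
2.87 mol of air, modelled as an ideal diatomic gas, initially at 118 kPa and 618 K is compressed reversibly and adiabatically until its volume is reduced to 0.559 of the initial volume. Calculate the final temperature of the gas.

V₁ = nRT₁/P₁ = 2.87×8.314×618/118 = 125 L.
Adiabatic: TV^(γ−1) = const ⇒ T₂ = 618×(1.79)^0.400 = 780 K; PV^γ = const ⇒ P₂ = 266 kPa.

780 K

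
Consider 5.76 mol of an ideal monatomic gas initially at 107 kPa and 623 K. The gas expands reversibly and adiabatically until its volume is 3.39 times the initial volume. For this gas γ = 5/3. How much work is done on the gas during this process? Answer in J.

-24900 J

V₁ = nRT₁/P₁ = 5.76×8.314×623/107 = 279 L.
Adiabatic: TV^(γ−1) = const ⇒ T₂ = 623×(0.295)^0.667 = 276 K; PV^γ = const ⇒ P₂ = 14.0 kPa.
ΔU = nCvΔT = 5.76×12.5×(276−623) = -24900 J.
Q = 0 for an adiabatic process, so W = −ΔU = 24900 J.
Work done on the gas = −W_by = -24900 J.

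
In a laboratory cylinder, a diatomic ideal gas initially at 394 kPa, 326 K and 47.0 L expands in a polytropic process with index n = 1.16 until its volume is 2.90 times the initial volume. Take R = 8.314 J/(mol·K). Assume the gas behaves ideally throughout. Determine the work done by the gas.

18100 J

n = P₁V₁/(RT₁) = 394×47.0/(8.314×326) = 6.83 mol.
Polytropic n=1.16: T₂ = T₁(V₁/V₂)^(n−1) = 326×(0.345)^0.16 = 275 K; P₂ = P₁(V₁/V₂)^n = 115 kPa.
W = (P₁V₁−P₂V₂)/(n−1) = (394×47.0−115×136)/0.16 = 18100 J.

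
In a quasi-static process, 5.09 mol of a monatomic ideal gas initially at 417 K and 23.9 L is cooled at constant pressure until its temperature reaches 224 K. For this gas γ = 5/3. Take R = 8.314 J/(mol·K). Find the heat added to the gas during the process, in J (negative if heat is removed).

P₁ = nRT₁/V₁ = 5.09×8.314×417/23.9 = 738 kPa.
Isobaric: P stays 738 kPa; V/T = const ⇒ T₂ = 224 K, V₂ = 12.8 L.
W = PΔV = 738×(12.8−23.9) kPa·L = -8170 J.
ΔU = nCvΔT = 5.09×12.5×(224−417) = -12300 J.
Q = ΔU + W = nCpΔT = -20400 J.

-20400 J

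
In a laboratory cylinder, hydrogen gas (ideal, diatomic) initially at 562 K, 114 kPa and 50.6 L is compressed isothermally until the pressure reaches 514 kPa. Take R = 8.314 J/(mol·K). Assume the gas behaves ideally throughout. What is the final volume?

Isothermal: T stays 562 K; PV = const ⇒ V₂ = 11.2 L, P₂ = 514 kPa.

11.2 L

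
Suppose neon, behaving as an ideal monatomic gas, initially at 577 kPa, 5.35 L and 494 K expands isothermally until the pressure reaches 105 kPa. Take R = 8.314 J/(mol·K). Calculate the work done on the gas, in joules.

n = P₁V₁/(RT₁) = 577×5.35/(8.314×494) = 0.752 mol.
Isothermal: T stays 494 K; PV = const ⇒ V₂ = 29.4 L, P₂ = 105 kPa.
W = nRT ln(V₂/V₁) = 0.752×8.314×494×ln(5.50) = 5260 J.
Work done on the gas = −W_by = -5260 J.

-5260 J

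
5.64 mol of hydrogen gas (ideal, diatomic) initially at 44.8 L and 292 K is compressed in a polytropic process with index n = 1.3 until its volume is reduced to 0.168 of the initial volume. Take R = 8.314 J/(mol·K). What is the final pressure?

3110 kPa

P₁ = nRT₁/V₁ = 5.64×8.314×292/44.8 = 306 kPa.
Polytropic n=1.3: T₂ = T₁(V₁/V₂)^(n−1) = 292×(5.95)^0.30 = 499 K; P₂ = P₁(V₁/V₂)^n = 3110 kPa.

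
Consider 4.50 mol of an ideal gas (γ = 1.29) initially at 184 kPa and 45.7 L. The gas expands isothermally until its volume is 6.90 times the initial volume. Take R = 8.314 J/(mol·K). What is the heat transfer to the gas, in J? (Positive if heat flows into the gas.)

T₁ = P₁V₁/(nR) = 184×45.7/(4.50×8.314) = 225 K.
Isothermal: T stays 225 K; PV = const ⇒ V₂ = 315 L, P₂ = 26.7 kPa.
ΔU = 0 (ideal gas, T constant).
W = nRT ln(V₂/V₁) = 4.50×8.314×225×ln(6.90) = 16200 J.
Q = ΔU + W = 16200 J.

16200 J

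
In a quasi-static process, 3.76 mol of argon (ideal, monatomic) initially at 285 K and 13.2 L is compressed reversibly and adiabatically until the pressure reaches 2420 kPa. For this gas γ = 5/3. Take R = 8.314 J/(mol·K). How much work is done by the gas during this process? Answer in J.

-8910 J

P₁ = nRT₁/V₁ = 3.76×8.314×285/13.2 = 675 kPa.
Adiabatic: T₂/T₁ = (P₂/P₁)^((γ−1)/γ) ⇒ T₂ = 285×(3.59)^0.400 = 475 K; V₂ = 6.14 L.
ΔU = nCvΔT = 3.76×12.5×(475−285) = 8910 J.
Q = 0 for an adiabatic process, so W = −ΔU = -8910 J.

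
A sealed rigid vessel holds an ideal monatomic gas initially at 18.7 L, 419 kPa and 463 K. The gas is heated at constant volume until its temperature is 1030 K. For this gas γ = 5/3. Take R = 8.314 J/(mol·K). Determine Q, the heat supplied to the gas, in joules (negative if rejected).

n = P₁V₁/(RT₁) = 419×18.7/(8.314×463) = 2.04 mol.
Isochoric: V stays 18.7 L; P/T = const ⇒ T₂ = 1030 K, P₂ = 932 kPa.
W = 0 (no volume change).
ΔU = nCvΔT = 2.04×12.5×(1030−463) = 14400 J.
Q = ΔU = 14400 J.

14400 J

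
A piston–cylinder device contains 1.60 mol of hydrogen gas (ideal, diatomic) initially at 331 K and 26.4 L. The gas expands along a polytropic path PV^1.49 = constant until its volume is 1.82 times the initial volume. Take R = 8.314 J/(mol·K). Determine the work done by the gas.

2290 J

P₁ = nRT₁/V₁ = 1.60×8.314×331/26.4 = 167 kPa.
Polytropic n=1.49: T₂ = T₁(V₁/V₂)^(n−1) = 331×(0.549)^0.49 = 247 K; P₂ = P₁(V₁/V₂)^n = 68.3 kPa.
W = (P₁V₁−P₂V₂)/(n−1) = (167×26.4−68.3×48.0)/0.49 = 2290 J.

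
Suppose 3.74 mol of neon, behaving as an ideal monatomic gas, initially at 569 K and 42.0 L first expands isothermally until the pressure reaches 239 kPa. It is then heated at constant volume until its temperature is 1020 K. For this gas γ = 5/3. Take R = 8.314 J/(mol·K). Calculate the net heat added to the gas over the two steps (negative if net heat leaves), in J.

P₁ = nRT₁/V₁ = 3.74×8.314×569/42.0 = 421 kPa.
Step 1 — Isothermal: T stays 569 K; PV = const ⇒ V₂ = 74.0 L, P₂ = 239 kPa.
ΔU = 0 (ideal gas, T constant).
W = nRT ln(V₂/V₁) = 3.74×8.314×569×ln(1.76) = 10000 J.
Q = ΔU + W = 10000 J.
State after step 1: P = 239 kPa, V = 74.0 L, T = 569 K.
Step 2 — Isochoric: V stays 74.0 L; P/T = const ⇒ T₂ = 1020 K, P₂ = 428 kPa.
W = 0 (no volume change).
ΔU = nCvΔT = 3.74×12.5×(1020−569) = 21000 J.
Q = ΔU = 21000 J.
Net over both steps: W = 10000 J, Q = 31100 J, ΔU = 21000 J.

31100 J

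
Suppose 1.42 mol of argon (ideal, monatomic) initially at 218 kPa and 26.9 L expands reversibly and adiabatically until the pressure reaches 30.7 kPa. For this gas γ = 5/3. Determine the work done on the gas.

T₁ = P₁V₁/(nR) = 218×26.9/(1.42×8.314) = 497 K.
Adiabatic: T₂/T₁ = (P₂/P₁)^((γ−1)/γ) ⇒ T₂ = 497×(0.141)^0.400 = 227 K; V₂ = 87.2 L.
ΔU = nCvΔT = 1.42×12.5×(227−497) = -4780 J.
Q = 0 for an adiabatic process, so W = −ΔU = 4780 J.
Work done on the gas = −W_by = -4780 J.

-4780 J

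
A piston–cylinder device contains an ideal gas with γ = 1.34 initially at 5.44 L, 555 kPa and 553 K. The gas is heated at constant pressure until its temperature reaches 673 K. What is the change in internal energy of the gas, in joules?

n = P₁V₁/(RT₁) = 555×5.44/(8.314×553) = 0.657 mol.
Isobaric: P stays 555 kPa; V/T = const ⇒ T₂ = 673 K, V₂ = 6.62 L.
For an ideal gas ΔU = nCvΔT with Cv = R/(γ−1) = 24.5 J/(mol·K).
ΔU = 0.657×24.5×(673−553) = 1930 J.

1930 J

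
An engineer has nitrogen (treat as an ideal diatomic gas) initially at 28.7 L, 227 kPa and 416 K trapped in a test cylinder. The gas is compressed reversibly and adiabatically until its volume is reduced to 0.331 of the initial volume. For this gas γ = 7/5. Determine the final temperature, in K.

Adiabatic: TV^(γ−1) = const ⇒ T₂ = 416×(3.02)^0.400 = 647 K; PV^γ = const ⇒ P₂ = 1070 kPa.

647 K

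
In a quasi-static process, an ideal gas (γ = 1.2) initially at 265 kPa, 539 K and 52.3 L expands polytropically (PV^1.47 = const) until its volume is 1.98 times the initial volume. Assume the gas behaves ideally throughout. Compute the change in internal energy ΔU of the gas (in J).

-19000 J

n = P₁V₁/(RT₁) = 265×52.3/(8.314×539) = 3.09 mol.
Polytropic n=1.47: T₂ = T₁(V₁/V₂)^(n−1) = 539×(0.505)^0.47 = 391 K; P₂ = P₁(V₁/V₂)^n = 97.1 kPa.
For an ideal gas ΔU = nCvΔT with Cv = R/(γ−1) = 41.6 J/(mol·K).
ΔU = 3.09×41.6×(391−539) = -19000 J.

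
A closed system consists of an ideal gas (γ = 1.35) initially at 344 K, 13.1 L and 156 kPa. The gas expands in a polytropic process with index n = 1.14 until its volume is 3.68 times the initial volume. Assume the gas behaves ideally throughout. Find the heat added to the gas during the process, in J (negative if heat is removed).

n = P₁V₁/(RT₁) = 156×13.1/(8.314×344) = 0.715 mol.
Polytropic n=1.14: T₂ = T₁(V₁/V₂)^(n−1) = 344×(0.272)^0.14 = 287 K; P₂ = P₁(V₁/V₂)^n = 35.3 kPa.
W = (P₁V₁−P₂V₂)/(n−1) = (156×13.1−35.3×48.2)/0.14 = 2430 J.
ΔU = nCvΔT = 0.715×23.8×(287−344) = -974 J.
Q = ΔU + W = 1460 J.

1460 J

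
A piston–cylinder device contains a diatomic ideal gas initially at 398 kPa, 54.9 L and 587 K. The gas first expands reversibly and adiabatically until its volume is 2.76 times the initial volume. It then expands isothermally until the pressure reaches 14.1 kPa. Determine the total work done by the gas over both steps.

46200 J

n = P₁V₁/(RT₁) = 398×54.9/(8.314×587) = 4.48 mol.
Step 1 — Adiabatic: TV^(γ−1) = const ⇒ T₂ = 587×(0.362)^0.400 = 391 K; PV^γ = const ⇒ P₂ = 96.1 kPa.
ΔU = nCvΔT = 4.48×20.8×(391−587) = -18200 J.
Q = 0 for an adiabatic process, so W = −ΔU = 18200 J.
State after step 1: P = 96.1 kPa, V = 152 L, T = 391 K.
Step 2 — Isothermal: T stays 391 K; PV = const ⇒ V₂ = 1030 L, P₂ = 14.1 kPa.
ΔU = 0 (ideal gas, T constant).
W = nRT ln(V₂/V₁) = 4.48×8.314×391×ln(6.81) = 27900 J.
Q = ΔU + W = 27900 J.
Net over both steps: W = 46200 J, Q = 27900 J, ΔU = -18200 J.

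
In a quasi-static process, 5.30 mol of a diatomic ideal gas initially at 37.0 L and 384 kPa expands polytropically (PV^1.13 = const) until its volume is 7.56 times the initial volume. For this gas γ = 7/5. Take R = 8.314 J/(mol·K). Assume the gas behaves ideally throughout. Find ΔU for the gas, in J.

T₁ = P₁V₁/(nR) = 384×37.0/(5.30×8.314) = 322 K.
Polytropic n=1.13: T₂ = T₁(V₁/V₂)^(n−1) = 322×(0.132)^0.13 = 248 K; P₂ = P₁(V₁/V₂)^n = 39.0 kPa.
For an ideal gas ΔU = nCvΔT with Cv = (5/2)R = 20.8 J/(mol·K).
ΔU = 5.30×20.8×(248−322) = -8210 J.

-8210 J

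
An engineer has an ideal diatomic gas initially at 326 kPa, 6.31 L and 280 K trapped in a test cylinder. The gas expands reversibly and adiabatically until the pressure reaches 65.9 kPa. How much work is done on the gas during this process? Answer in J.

-1890 J

n = P₁V₁/(RT₁) = 326×6.31/(8.314×280) = 0.884 mol.
Adiabatic: T₂/T₁ = (P₂/P₁)^((γ−1)/γ) ⇒ T₂ = 280×(0.202)^0.286 = 177 K; V₂ = 19.8 L.
ΔU = nCvΔT = 0.884×20.8×(177−280) = -1890 J.
Q = 0 for an adiabatic process, so W = −ΔU = 1890 J.
Work done on the gas = −W_by = -1890 J.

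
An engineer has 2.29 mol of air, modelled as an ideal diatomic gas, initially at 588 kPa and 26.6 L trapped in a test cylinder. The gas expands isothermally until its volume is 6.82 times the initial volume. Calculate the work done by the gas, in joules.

T₁ = P₁V₁/(nR) = 588×26.6/(2.29×8.314) = 822 K.
Isothermal: T stays 822 K; PV = const ⇒ V₂ = 181 L, P₂ = 86.2 kPa.
W = nRT ln(V₂/V₁) = 2.29×8.314×822×ln(6.82) = 30000 J.

30000 J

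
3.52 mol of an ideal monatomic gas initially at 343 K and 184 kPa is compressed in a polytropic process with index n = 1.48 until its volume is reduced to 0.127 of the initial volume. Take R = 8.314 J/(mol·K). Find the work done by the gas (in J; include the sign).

-35400 J

V₁ = nRT₁/P₁ = 3.52×8.314×343/184 = 54.6 L.
Polytropic n=1.48: T₂ = T₁(V₁/V₂)^(n−1) = 343×(7.87)^0.48 = 924 K; P₂ = P₁(V₁/V₂)^n = 3900 kPa.
W = (P₁V₁−P₂V₂)/(n−1) = (184×54.6−3900×6.93)/0.48 = -35400 J.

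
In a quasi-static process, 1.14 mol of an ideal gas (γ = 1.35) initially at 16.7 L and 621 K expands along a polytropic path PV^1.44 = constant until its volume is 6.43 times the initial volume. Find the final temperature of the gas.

274 K

P₁ = nRT₁/V₁ = 1.14×8.314×621/16.7 = 352 kPa.
Polytropic n=1.44: T₂ = T₁(V₁/V₂)^(n−1) = 621×(0.156)^0.44 = 274 K; P₂ = P₁(V₁/V₂)^n = 24.2 kPa.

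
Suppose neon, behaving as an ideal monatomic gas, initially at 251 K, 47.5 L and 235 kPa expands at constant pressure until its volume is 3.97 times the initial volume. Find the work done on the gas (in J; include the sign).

-33200 J

n = P₁V₁/(RT₁) = 235×47.5/(8.314×251) = 5.35 mol.
Isobaric: P stays 235 kPa; V/T = const ⇒ T₂ = 996 K, V₂ = 189 L.
W = PΔV = 235×(189−47.5) kPa·L = 33200 J.
Work done on the gas = −W_by = -33200 J.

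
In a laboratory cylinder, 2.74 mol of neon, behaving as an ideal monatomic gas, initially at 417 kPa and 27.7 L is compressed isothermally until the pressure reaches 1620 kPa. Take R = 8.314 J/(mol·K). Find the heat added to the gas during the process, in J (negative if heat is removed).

-15700 J

T₁ = P₁V₁/(nR) = 417×27.7/(2.74×8.314) = 507 K.
Isothermal: T stays 507 K; PV = const ⇒ V₂ = 7.13 L, P₂ = 1620 kPa.
ΔU = 0 (ideal gas, T constant).
W = nRT ln(V₂/V₁) = 2.74×8.314×507×ln(0.257) = -15700 J.
Q = ΔU + W = -15700 J.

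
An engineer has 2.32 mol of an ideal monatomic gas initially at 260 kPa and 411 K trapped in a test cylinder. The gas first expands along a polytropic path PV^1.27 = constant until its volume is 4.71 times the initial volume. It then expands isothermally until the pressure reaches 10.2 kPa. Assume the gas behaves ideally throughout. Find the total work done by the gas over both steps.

16700 J

V₁ = nRT₁/P₁ = 2.32×8.314×411/260 = 30.5 L.
Step 1 — Polytropic n=1.27: T₂ = T₁(V₁/V₂)^(n−1) = 411×(0.212)^0.27 = 270 K; P₂ = P₁(V₁/V₂)^n = 36.3 kPa.
W = (P₁V₁−P₂V₂)/(n−1) = (260×30.5−36.3×144)/0.27 = 10000 J.
ΔU = nCvΔT = 2.32×12.5×(270−411) = -4070 J.
Q = ΔU + W = 5970 J.
State after step 1: P = 36.3 kPa, V = 144 L, T = 270 K.
Step 2 — Isothermal: T stays 270 K; PV = const ⇒ V₂ = 511 L, P₂ = 10.2 kPa.
ΔU = 0 (ideal gas, T constant).
W = nRT ln(V₂/V₁) = 2.32×8.314×270×ln(3.56) = 6630 J.
Q = ΔU + W = 6630 J.
Net over both steps: W = 16700 J, Q = 12600 J, ΔU = -4070 J.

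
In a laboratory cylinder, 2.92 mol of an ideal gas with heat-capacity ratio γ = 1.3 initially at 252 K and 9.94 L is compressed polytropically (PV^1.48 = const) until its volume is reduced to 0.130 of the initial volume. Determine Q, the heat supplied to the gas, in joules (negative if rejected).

12700 J

P₁ = nRT₁/V₁ = 2.92×8.314×252/9.94 = 615 kPa.
Polytropic n=1.48: T₂ = T₁(V₁/V₂)^(n−1) = 252×(7.69)^0.48 = 671 K; P₂ = P₁(V₁/V₂)^n = 12600 kPa.
W = (P₁V₁−P₂V₂)/(n−1) = (615×9.94−12600×1.29)/0.48 = -21200 J.
ΔU = nCvΔT = 2.92×27.7×(671−252) = 33900 J.
Q = ΔU + W = 12700 J.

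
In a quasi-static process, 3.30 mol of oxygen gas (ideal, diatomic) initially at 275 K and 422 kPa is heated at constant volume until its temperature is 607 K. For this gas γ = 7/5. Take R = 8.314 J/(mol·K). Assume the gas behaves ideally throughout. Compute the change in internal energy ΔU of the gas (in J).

V₁ = nRT₁/P₁ = 3.30×8.314×275/422 = 17.9 L.
Isochoric: V stays 17.9 L; P/T = const ⇒ T₂ = 607 K, P₂ = 931 kPa.
For an ideal gas ΔU = nCvΔT with Cv = (5/2)R = 20.8 J/(mol·K).
ΔU = 3.30×20.8×(607−275) = 22800 J.

22800 J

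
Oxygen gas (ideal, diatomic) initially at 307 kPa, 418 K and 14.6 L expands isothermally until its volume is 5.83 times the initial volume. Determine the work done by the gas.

7900 J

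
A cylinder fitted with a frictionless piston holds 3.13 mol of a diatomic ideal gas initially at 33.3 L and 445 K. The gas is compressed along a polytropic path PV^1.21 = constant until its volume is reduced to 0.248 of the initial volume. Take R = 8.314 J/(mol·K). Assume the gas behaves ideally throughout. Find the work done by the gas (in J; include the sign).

-18800 J

P₁ = nRT₁/V₁ = 3.13×8.314×445/33.3 = 348 kPa.
Polytropic n=1.21: T₂ = T₁(V₁/V₂)^(n−1) = 445×(4.03)^0.21 = 596 K; P₂ = P₁(V₁/V₂)^n = 1880 kPa.
W = (P₁V₁−P₂V₂)/(n−1) = (348×33.3−1880×8.26)/0.21 = -18800 J.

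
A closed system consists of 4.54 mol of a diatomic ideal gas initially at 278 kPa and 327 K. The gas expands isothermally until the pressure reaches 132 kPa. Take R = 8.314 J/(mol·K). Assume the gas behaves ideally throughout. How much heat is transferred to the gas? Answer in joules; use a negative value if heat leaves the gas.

V₁ = nRT₁/P₁ = 4.54×8.314×327/278 = 44.4 L.
Isothermal: T stays 327 K; PV = const ⇒ V₂ = 93.5 L, P₂ = 132 kPa.
ΔU = 0 (ideal gas, T constant).
W = nRT ln(V₂/V₁) = 4.54×8.314×327×ln(2.11) = 9190 J.
Q = ΔU + W = 9190 J.

9190 J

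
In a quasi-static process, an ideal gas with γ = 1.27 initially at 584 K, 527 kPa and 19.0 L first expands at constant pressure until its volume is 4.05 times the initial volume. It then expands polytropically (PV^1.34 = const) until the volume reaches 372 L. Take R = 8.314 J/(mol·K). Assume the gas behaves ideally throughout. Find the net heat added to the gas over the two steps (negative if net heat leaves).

n = P₁V₁/(RT₁) = 527×19.0/(8.314×584) = 2.06 mol.
Step 1 — Isobaric: P stays 527 kPa; V/T = const ⇒ T₂ = 2370 K, V₂ = 77.0 L.
W = PΔV = 527×(77.0−19.0) kPa·L = 30500 J.
ΔU = nCvΔT = 2.06×30.8×(2370−584) = 113000 J.
Q = ΔU + W = nCpΔT = 144000 J.
State after step 1: P = 527 kPa, V = 77.0 L, T = 2370 K.
Step 2 — Polytropic n=1.34: T₂ = T₁(V₁/V₂)^(n−1) = 2370×(0.207)^0.34 = 1380 K; P₂ = P₁(V₁/V₂)^n = 63.8 kPa.
W = (P₁V₁−P₂V₂)/(n−1) = (527×77.0−63.8×372)/0.34 = 49500 J.
ΔU = nCvΔT = 2.06×30.8×(1380−2370) = -62300 J.
Q = ΔU + W = -12800 J.
Net over both steps: W = 80000 J, Q = 131000 J, ΔU = 50800 J.

131000 J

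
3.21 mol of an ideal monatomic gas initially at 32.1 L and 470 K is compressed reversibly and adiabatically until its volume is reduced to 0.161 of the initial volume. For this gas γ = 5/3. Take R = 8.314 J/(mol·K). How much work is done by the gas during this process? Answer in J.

P₁ = nRT₁/V₁ = 3.21×8.314×470/32.1 = 391 kPa.
Adiabatic: TV^(γ−1) = const ⇒ T₂ = 470×(6.21)^0.667 = 1590 K; PV^γ = const ⇒ P₂ = 8200 kPa.
ΔU = nCvΔT = 3.21×12.5×(1590−470) = 44800 J.
Q = 0 for an adiabatic process, so W = −ΔU = -44800 J.

-44800 J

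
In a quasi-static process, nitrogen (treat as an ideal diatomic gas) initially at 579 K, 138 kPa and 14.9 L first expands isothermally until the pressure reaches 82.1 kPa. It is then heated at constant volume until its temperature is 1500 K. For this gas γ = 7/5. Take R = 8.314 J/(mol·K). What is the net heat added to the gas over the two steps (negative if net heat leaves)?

n = P₁V₁/(RT₁) = 138×14.9/(8.314×579) = 0.427 mol.
Step 1 — Isothermal: T stays 579 K; PV = const ⇒ V₂ = 25.0 L, P₂ = 82.1 kPa.
ΔU = 0 (ideal gas, T constant).
W = nRT ln(V₂/V₁) = 0.427×8.314×579×ln(1.68) = 1070 J.
Q = ΔU + W = 1070 J.
State after step 1: P = 82.1 kPa, V = 25.0 L, T = 579 K.
Step 2 — Isochoric: V stays 25.0 L; P/T = const ⇒ T₂ = 1500 K, P₂ = 213 kPa.
W = 0 (no volume change).
ΔU = nCvΔT = 0.427×20.8×(1500−579) = 8180 J.
Q = ΔU = 8180 J.
Net over both steps: W = 1070 J, Q = 9240 J, ΔU = 8180 J.

9240 J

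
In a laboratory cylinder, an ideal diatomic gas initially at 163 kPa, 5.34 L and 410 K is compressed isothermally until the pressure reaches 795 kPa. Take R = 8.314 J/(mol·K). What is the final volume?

Isothermal: T stays 410 K; PV = const ⇒ V₂ = 1.09 L, P₂ = 795 kPa.

1.09 L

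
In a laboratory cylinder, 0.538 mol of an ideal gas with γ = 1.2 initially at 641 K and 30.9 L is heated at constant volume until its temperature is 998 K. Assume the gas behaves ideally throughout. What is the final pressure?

P₁ = nRT₁/V₁ = 0.538×8.314×641/30.9 = 92.8 kPa.
Isochoric: V stays 30.9 L; P/T = const ⇒ T₂ = 998 K, P₂ = 144 kPa.

144 kPa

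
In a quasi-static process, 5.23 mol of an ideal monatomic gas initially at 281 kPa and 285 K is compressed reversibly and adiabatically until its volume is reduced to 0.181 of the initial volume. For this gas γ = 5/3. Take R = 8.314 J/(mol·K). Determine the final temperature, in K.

891 K

V₁ = nRT₁/P₁ = 5.23×8.314×285/281 = 44.1 L.
Adiabatic: TV^(γ−1) = const ⇒ T₂ = 285×(5.52)^0.667 = 891 K; PV^γ = const ⇒ P₂ = 4850 kPa.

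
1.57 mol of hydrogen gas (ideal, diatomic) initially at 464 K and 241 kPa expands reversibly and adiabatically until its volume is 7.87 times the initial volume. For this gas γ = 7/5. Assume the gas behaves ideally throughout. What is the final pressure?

V₁ = nRT₁/P₁ = 1.57×8.314×464/241 = 25.1 L.
Adiabatic: TV^(γ−1) = const ⇒ T₂ = 464×(0.127)^0.400 = 203 K; PV^γ = const ⇒ P₂ = 13.4 kPa.

13.4 kPa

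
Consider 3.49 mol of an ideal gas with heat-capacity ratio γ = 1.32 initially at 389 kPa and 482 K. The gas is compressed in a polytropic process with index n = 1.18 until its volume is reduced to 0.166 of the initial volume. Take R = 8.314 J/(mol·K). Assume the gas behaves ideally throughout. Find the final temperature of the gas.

V₁ = nRT₁/P₁ = 3.49×8.314×482/389 = 36.0 L.
Polytropic n=1.18: T₂ = T₁(V₁/V₂)^(n−1) = 482×(6.02)^0.18 = 666 K; P₂ = P₁(V₁/V₂)^n = 3240 kPa.

666 K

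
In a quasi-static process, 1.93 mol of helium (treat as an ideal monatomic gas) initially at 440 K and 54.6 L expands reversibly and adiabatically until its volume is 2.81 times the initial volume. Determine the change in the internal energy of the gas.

P₁ = nRT₁/V₁ = 1.93×8.314×440/54.6 = 129 kPa.
Adiabatic: TV^(γ−1) = const ⇒ T₂ = 440×(0.356)^0.667 = 221 K; PV^γ = const ⇒ P₂ = 23.1 kPa.
For an ideal gas ΔU = nCvΔT with Cv = (3/2)R = 12.5 J/(mol·K).
ΔU = 1.93×12.5×(221−440) = -5270 J.

-5270 J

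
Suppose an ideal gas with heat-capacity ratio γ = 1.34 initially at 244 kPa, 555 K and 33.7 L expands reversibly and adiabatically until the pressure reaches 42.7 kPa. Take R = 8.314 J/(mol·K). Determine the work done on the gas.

n = P₁V₁/(RT₁) = 244×33.7/(8.314×555) = 1.78 mol.
Adiabatic: T₂/T₁ = (P₂/P₁)^((γ−1)/γ) ⇒ T₂ = 555×(0.175)^0.254 = 357 K; V₂ = 124 L.
ΔU = nCvΔT = 1.78×24.5×(357−555) = -8640 J.
Q = 0 for an adiabatic process, so W = −ΔU = 8640 J.
Work done on the gas = −W_by = -8640 J.

-8640 J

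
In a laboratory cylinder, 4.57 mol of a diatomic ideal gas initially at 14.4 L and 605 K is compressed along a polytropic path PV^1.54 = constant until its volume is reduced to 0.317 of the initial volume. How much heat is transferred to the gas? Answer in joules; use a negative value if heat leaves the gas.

12800 J

P₁ = nRT₁/V₁ = 4.57×8.314×605/14.4 = 1600 kPa.
Polytropic n=1.54: T₂ = T₁(V₁/V₂)^(n−1) = 605×(3.15)^0.54 = 1130 K; P₂ = P₁(V₁/V₂)^n = 9360 kPa.
W = (P₁V₁−P₂V₂)/(n−1) = (1600×14.4−9360×4.56)/0.54 = -36600 J.
ΔU = nCvΔT = 4.57×20.8×(1130−605) = 49400 J.
Q = ΔU + W = 12800 J.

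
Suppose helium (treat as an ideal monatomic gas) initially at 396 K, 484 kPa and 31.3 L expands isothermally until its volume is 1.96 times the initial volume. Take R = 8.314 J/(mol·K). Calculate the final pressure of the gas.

247 kPa

Isothermal: T stays 396 K; PV = const ⇒ V₂ = 61.3 L, P₂ = 247 kPa.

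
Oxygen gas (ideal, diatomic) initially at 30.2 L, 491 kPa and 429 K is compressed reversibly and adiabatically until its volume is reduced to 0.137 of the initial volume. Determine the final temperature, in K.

950 K

Adiabatic: TV^(γ−1) = const ⇒ T₂ = 429×(7.30)^0.400 = 950 K; PV^γ = const ⇒ P₂ = 7940 kPa.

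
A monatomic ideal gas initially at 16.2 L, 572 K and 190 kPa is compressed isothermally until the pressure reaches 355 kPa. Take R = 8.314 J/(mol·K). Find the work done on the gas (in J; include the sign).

1920 J

n = P₁V₁/(RT₁) = 190×16.2/(8.314×572) = 0.647 mol.
Isothermal: T stays 572 K; PV = const ⇒ V₂ = 8.67 L, P₂ = 355 kPa.
W = nRT ln(V₂/V₁) = 0.647×8.314×572×ln(0.535) = -1920 J.
Work done on the gas = −W_by = 1920 J.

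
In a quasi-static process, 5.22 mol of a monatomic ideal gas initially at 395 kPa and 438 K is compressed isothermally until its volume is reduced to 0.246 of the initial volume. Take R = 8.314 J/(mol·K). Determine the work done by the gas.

-26700 J

V₁ = nRT₁/P₁ = 5.22×8.314×438/395 = 48.1 L.
Isothermal: T stays 438 K; PV = const ⇒ V₂ = 11.8 L, P₂ = 1610 kPa.
W = nRT ln(V₂/V₁) = 5.22×8.314×438×ln(0.246) = -26700 J.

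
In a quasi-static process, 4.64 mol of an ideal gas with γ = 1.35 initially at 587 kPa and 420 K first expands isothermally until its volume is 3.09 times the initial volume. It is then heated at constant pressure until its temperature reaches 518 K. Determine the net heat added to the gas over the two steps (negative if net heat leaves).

32900 J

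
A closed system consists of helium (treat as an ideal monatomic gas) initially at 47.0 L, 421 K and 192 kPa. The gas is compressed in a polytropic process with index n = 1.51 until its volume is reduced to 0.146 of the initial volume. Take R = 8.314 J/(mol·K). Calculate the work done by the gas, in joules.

-29500 J

n = P₁V₁/(RT₁) = 192×47.0/(8.314×421) = 2.58 mol.
Polytropic n=1.51: T₂ = T₁(V₁/V₂)^(n−1) = 421×(6.85)^0.51 = 1120 K; P₂ = P₁(V₁/V₂)^n = 3510 kPa.
W = (P₁V₁−P₂V₂)/(n−1) = (192×47.0−3510×6.86)/0.51 = -29500 J.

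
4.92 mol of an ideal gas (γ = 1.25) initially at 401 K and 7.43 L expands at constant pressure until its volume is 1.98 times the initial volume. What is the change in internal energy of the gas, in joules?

P₁ = nRT₁/V₁ = 4.92×8.314×401/7.43 = 2210 kPa.
Isobaric: P stays 2210 kPa; V/T = const ⇒ T₂ = 794 K, V₂ = 14.7 L.
For an ideal gas ΔU = nCvΔT with Cv = R/(γ−1) = 33.3 J/(mol·K).
ΔU = 4.92×33.3×(794−401) = 64300 J.

64300 J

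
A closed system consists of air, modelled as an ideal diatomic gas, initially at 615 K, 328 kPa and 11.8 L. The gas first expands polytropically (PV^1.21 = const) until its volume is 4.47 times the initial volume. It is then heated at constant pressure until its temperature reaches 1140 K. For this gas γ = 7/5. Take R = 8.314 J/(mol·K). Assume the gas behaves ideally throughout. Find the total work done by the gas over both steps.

9320 J

n = P₁V₁/(RT₁) = 328×11.8/(8.314×615) = 0.757 mol.
Step 1 — Polytropic n=1.21: T₂ = T₁(V₁/V₂)^(n−1) = 615×(0.224)^0.21 = 449 K; P₂ = P₁(V₁/V₂)^n = 53.6 kPa.
W = (P₁V₁−P₂V₂)/(n−1) = (328×11.8−53.6×52.7)/0.21 = 4970 J.
ΔU = nCvΔT = 0.757×20.8×(449−615) = -2610 J.
Q = ΔU + W = 2360 J.
State after step 1: P = 53.6 kPa, V = 52.7 L, T = 449 K.
Step 2 — Isobaric: P stays 53.6 kPa; V/T = const ⇒ T₂ = 1140 K, V₂ = 134 L.
W = PΔV = 53.6×(134−52.7) kPa·L = 4350 J.
ΔU = nCvΔT = 0.757×20.8×(1140−449) = 10900 J.
Q = ΔU + W = nCpΔT = 15200 J.
Net over both steps: W = 9320 J, Q = 17600 J, ΔU = 8260 J.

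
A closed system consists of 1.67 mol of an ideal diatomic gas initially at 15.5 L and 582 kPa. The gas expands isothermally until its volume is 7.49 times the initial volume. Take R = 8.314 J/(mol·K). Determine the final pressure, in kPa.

T₁ = P₁V₁/(nR) = 582×15.5/(1.67×8.314) = 650 K.
Isothermal: T stays 650 K; PV = const ⇒ V₂ = 116 L, P₂ = 77.7 kPa.

77.7 kPa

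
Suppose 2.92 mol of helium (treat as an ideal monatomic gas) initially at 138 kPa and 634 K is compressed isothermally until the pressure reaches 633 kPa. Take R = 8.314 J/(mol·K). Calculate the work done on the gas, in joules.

23400 J

V₁ = nRT₁/P₁ = 2.92×8.314×634/138 = 112 L.
Isothermal: T stays 634 K; PV = const ⇒ V₂ = 24.3 L, P₂ = 633 kPa.
W = nRT ln(V₂/V₁) = 2.92×8.314×634×ln(0.218) = -23400 J.
Work done on the gas = −W_by = 23400 J.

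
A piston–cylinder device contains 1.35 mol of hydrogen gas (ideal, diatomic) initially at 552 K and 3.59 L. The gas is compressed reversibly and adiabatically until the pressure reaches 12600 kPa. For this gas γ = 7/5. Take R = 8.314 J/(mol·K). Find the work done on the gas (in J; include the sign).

P₁ = nRT₁/V₁ = 1.35×8.314×552/3.59 = 1730 kPa.
Adiabatic: T₂/T₁ = (P₂/P₁)^((γ−1)/γ) ⇒ T₂ = 552×(7.30)^0.286 = 974 K; V₂ = 0.868 L.
ΔU = nCvΔT = 1.35×20.8×(974−552) = 11800 J.
Q = 0 for an adiabatic process, so W = −ΔU = -11800 J.
Work done on the gas = −W_by = 11800 J.

11800 J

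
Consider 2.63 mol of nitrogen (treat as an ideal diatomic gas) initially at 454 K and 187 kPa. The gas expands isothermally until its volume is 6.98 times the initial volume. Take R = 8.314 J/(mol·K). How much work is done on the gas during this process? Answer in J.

-19300 J

V₁ = nRT₁/P₁ = 2.63×8.314×454/187 = 53.1 L.
Isothermal: T stays 454 K; PV = const ⇒ V₂ = 371 L, P₂ = 26.8 kPa.
W = nRT ln(V₂/V₁) = 2.63×8.314×454×ln(6.98) = 19300 J.
Work done on the gas = −W_by = -19300 J.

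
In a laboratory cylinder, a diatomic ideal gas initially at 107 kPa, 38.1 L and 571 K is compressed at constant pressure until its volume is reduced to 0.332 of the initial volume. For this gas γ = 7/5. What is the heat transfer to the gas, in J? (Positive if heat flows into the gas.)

-9530 J

n = P₁V₁/(RT₁) = 107×38.1/(8.314×571) = 0.859 mol.
Isobaric: P stays 107 kPa; V/T = const ⇒ T₂ = 190 K, V₂ = 12.6 L.
W = PΔV = 107×(12.6−38.1) kPa·L = -2720 J.
ΔU = nCvΔT = 0.859×20.8×(190−571) = -6810 J.
Q = ΔU + W = nCpΔT = -9530 J.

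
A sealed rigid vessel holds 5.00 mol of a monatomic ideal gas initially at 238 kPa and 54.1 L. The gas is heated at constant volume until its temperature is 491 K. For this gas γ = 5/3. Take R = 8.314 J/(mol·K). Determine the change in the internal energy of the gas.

T₁ = P₁V₁/(nR) = 238×54.1/(5.00×8.314) = 310 K.
Isochoric: V stays 54.1 L; P/T = const ⇒ T₂ = 491 K, P₂ = 377 kPa.
For an ideal gas ΔU = nCvΔT with Cv = (3/2)R = 12.5 J/(mol·K).
ΔU = 5.00×12.5×(491−310) = 11300 J.

11300 J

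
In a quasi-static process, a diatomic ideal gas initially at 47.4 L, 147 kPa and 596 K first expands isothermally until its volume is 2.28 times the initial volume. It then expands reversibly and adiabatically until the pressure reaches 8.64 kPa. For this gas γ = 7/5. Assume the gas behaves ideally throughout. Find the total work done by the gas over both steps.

n = P₁V₁/(RT₁) = 147×47.4/(8.314×596) = 1.41 mol.
Step 1 — Isothermal: T stays 596 K; PV = const ⇒ V₂ = 108 L, P₂ = 64.5 kPa.
ΔU = 0 (ideal gas, T constant).
W = nRT ln(V₂/V₁) = 1.41×8.314×596×ln(2.28) = 5740 J.
Q = ΔU + W = 5740 J.
State after step 1: P = 64.5 kPa, V = 108 L, T = 596 K.
Step 2 — Adiabatic: T₂/T₁ = (P₂/P₁)^((γ−1)/γ) ⇒ T₂ = 596×(0.134)^0.286 = 336 K; V₂ = 454 L.
ΔU = nCvΔT = 1.41×20.8×(336−596) = -7610 J.
Q = 0 for an adiabatic process, so W = −ΔU = 7610 J.
Net over both steps: W = 13400 J, Q = 5740 J, ΔU = -7610 J.

13400 J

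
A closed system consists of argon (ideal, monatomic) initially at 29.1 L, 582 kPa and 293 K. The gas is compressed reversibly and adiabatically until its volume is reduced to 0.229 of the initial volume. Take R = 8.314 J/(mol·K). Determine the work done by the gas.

-42500 J

n = P₁V₁/(RT₁) = 582×29.1/(8.314×293) = 6.95 mol.
Adiabatic: TV^(γ−1) = const ⇒ T₂ = 293×(4.37)^0.667 = 783 K; PV^γ = const ⇒ P₂ = 6790 kPa.
ΔU = nCvΔT = 6.95×12.5×(783−293) = 42500 J.
Q = 0 for an adiabatic process, so W = −ΔU = -42500 J.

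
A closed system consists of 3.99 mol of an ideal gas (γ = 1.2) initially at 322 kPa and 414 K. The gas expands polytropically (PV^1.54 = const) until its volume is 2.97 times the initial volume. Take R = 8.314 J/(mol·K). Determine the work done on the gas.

-11300 J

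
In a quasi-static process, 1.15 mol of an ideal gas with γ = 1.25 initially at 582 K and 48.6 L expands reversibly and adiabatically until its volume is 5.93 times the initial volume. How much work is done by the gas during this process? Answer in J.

7990 J

P₁ = nRT₁/V₁ = 1.15×8.314×582/48.6 = 114 kPa.
Adiabatic: TV^(γ−1) = const ⇒ T₂ = 582×(0.169)^0.250 = 373 K; PV^γ = const ⇒ P₂ = 12.4 kPa.
ΔU = nCvΔT = 1.15×33.3×(373−582) = -7990 J.
Q = 0 for an adiabatic process, so W = −ΔU = 7990 J.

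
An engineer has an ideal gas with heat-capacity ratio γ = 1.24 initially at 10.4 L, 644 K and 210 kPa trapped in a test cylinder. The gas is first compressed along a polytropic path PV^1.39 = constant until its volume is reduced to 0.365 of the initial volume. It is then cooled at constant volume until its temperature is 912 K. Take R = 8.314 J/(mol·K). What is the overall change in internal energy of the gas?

n = P₁V₁/(RT₁) = 210×10.4/(8.314×644) = 0.408 mol.
Step 1 — Polytropic n=1.39: T₂ = T₁(V₁/V₂)^(n−1) = 644×(2.74)^0.39 = 954 K; P₂ = P₁(V₁/V₂)^n = 852 kPa.
W = (P₁V₁−P₂V₂)/(n−1) = (210×10.4−852×3.80)/0.39 = -2700 J.
ΔU = nCvΔT = 0.408×34.6×(954−644) = 4380 J.
Q = ΔU + W = 1690 J.
State after step 1: P = 852 kPa, V = 3.80 L, T = 954 K.
Step 2 — Isochoric: V stays 3.80 L; P/T = const ⇒ T₂ = 912 K, P₂ = 815 kPa.
W = 0 (no volume change).
ΔU = nCvΔT = 0.408×34.6×(912−954) = -595 J.
Q = ΔU = -595 J.
Net over both steps: W = -2700 J, Q = 1090 J, ΔU = 3790 J.

3790 J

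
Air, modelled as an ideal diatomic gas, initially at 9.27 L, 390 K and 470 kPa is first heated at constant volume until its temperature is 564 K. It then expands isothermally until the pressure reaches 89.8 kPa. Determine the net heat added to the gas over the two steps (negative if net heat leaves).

n = P₁V₁/(RT₁) = 470×9.27/(8.314×390) = 1.34 mol.
Step 1 — Isochoric: V stays 9.27 L; P/T = const ⇒ T₂ = 564 K, P₂ = 680 kPa.
W = 0 (no volume change).
ΔU = nCvΔT = 1.34×20.8×(564−390) = 4860 J.
Q = ΔU = 4860 J.
State after step 1: P = 680 kPa, V = 9.27 L, T = 564 K.
Step 2 — Isothermal: T stays 564 K; PV = const ⇒ V₂ = 70.2 L, P₂ = 89.8 kPa.
ΔU = 0 (ideal gas, T constant).
W = nRT ln(V₂/V₁) = 1.34×8.314×564×ln(7.57) = 12800 J.
Q = ΔU + W = 12800 J.
Net over both steps: W = 12800 J, Q = 17600 J, ΔU = 4860 J.

17600 J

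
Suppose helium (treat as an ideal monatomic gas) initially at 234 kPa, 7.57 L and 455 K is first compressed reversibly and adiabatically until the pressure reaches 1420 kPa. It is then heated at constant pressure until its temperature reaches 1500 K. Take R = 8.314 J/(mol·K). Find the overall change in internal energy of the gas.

6100 J

n = P₁V₁/(RT₁) = 234×7.57/(8.314×455) = 0.468 mol.
Step 1 — Adiabatic: T₂/T₁ = (P₂/P₁)^((γ−1)/γ) ⇒ T₂ = 455×(6.07)^0.400 = 936 K; V₂ = 2.57 L.
ΔU = nCvΔT = 0.468×12.5×(936−455) = 2810 J.
Q = 0 for an adiabatic process, so W = −ΔU = -2810 J.
State after step 1: P = 1420 kPa, V = 2.57 L, T = 936 K.
Step 2 — Isobaric: P stays 1420 kPa; V/T = const ⇒ T₂ = 1500 K, V₂ = 4.11 L.
W = PΔV = 1420×(4.11−2.57) kPa·L = 2200 J.
ΔU = nCvΔT = 0.468×12.5×(1500−936) = 3290 J.
Q = ΔU + W = nCpΔT = 5490 J.
Net over both steps: W = -612 J, Q = 5490 J, ΔU = 6100 J.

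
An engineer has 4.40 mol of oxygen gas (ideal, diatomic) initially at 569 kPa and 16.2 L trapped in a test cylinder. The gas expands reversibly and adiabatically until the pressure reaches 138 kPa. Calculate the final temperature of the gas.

T₁ = P₁V₁/(nR) = 569×16.2/(4.40×8.314) = 252 K.
Adiabatic: T₂/T₁ = (P₂/P₁)^((γ−1)/γ) ⇒ T₂ = 252×(0.243)^0.286 = 168 K; V₂ = 44.6 L.

168 K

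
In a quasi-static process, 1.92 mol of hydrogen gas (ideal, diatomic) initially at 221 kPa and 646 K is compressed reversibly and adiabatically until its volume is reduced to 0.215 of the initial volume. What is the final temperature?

1190 K

V₁ = nRT₁/P₁ = 1.92×8.314×646/221 = 46.7 L.
Adiabatic: TV^(γ−1) = const ⇒ T₂ = 646×(4.65)^0.400 = 1190 K; PV^γ = const ⇒ P₂ = 1900 kPa.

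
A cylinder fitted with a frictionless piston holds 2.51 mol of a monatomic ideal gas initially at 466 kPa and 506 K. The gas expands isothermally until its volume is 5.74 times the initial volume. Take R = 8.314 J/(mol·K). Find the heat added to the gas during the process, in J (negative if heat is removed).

V₁ = nRT₁/P₁ = 2.51×8.314×506/466 = 22.7 L.
Isothermal: T stays 506 K; PV = const ⇒ V₂ = 130 L, P₂ = 81.2 kPa.
ΔU = 0 (ideal gas, T constant).
W = nRT ln(V₂/V₁) = 2.51×8.314×506×ln(5.74) = 18500 J.
Q = ΔU + W = 18500 J.

18500 J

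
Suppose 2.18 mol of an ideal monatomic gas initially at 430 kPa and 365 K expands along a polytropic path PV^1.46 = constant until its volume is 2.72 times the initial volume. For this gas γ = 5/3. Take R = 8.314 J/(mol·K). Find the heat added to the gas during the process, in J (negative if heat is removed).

1640 J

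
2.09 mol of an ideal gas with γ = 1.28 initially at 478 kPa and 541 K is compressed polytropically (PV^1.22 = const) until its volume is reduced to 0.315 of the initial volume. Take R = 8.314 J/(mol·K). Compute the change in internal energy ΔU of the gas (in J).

V₁ = nRT₁/P₁ = 2.09×8.314×541/478 = 19.7 L.
Polytropic n=1.22: T₂ = T₁(V₁/V₂)^(n−1) = 541×(3.17)^0.22 = 698 K; P₂ = P₁(V₁/V₂)^n = 1960 kPa.
For an ideal gas ΔU = nCvΔT with Cv = R/(γ−1) = 29.7 J/(mol·K).
ΔU = 2.09×29.7×(698−541) = 9710 J.

9710 J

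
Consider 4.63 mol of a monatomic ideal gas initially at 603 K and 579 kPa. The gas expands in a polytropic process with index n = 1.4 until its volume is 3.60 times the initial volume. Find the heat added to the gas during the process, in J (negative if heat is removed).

9310 J

V₁ = nRT₁/P₁ = 4.63×8.314×603/579 = 40.1 L.
Polytropic n=1.4: T₂ = T₁(V₁/V₂)^(n−1) = 603×(0.278)^0.40 = 361 K; P₂ = P₁(V₁/V₂)^n = 96.4 kPa.
W = (P₁V₁−P₂V₂)/(n−1) = (579×40.1−96.4×144)/0.40 = 23300 J.
ΔU = nCvΔT = 4.63×12.5×(361−603) = -14000 J.
Q = ΔU + W = 9310 J.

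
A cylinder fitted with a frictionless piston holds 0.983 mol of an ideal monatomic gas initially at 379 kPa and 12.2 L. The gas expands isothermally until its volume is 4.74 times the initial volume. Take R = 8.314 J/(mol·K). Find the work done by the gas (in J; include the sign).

T₁ = P₁V₁/(nR) = 379×12.2/(0.983×8.314) = 566 K.
Isothermal: T stays 566 K; PV = const ⇒ V₂ = 57.8 L, P₂ = 80.0 kPa.
W = nRT ln(V₂/V₁) = 0.983×8.314×566×ln(4.74) = 7190 J.

7190 J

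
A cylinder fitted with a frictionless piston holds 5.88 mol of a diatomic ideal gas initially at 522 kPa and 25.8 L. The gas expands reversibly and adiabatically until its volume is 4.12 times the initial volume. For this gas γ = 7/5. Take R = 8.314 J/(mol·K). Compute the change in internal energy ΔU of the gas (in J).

T₁ = P₁V₁/(nR) = 522×25.8/(5.88×8.314) = 275 K.
Adiabatic: TV^(γ−1) = const ⇒ T₂ = 275×(0.243)^0.400 = 156 K; PV^γ = const ⇒ P₂ = 71.9 kPa.
For an ideal gas ΔU = nCvΔT with Cv = (5/2)R = 20.8 J/(mol·K).
ΔU = 5.88×20.8×(156−275) = -14600 J.

-14600 J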